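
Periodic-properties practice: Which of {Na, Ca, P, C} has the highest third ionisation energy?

Consider each +2 ion: Na²⁺ is already 1 electron into the core; Ca²⁺ is the bare [Ar] core; P²⁺ still has 3 valence electrons; C²⁺ still has 2 valence electrons.
Pulling an electron out of a noble-gas core costs far more than removing a remaining valence electron, so Ca and Na sit at the high end of IE_3.
Valence configurations: P²⁺ [Ne]3s²3p¹, C²⁺ [He]2s².
The numbers (kJ/mol): Na 6910, Ca 4912, P 2914, C 4620.
So the third ionization energies run P < C < Ca < Na.

Na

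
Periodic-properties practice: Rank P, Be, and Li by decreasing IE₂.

Li > P > Be

IE_2 is the cost of taking one more electron from the +1 cation: P⁺ still has 4 valence electrons; Be⁺ still has 1 valence electron; Li⁺ is the bare [He] core.
Pulling an electron out of a noble-gas core costs far more than removing a remaining valence electron, so Li sits at the high end of IE_2.
Valence configurations: P⁺ [Ne]3s²3p², Be⁺ [He]2s¹.
Approximate IE_2 values (kJ/mol): P 1907, Be 1757, Li 7298.
Hence IE_2: Be < P < Li.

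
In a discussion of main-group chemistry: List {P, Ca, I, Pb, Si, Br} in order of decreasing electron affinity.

Br > I > Si > P > Pb > Ca

Si is in period 3, group 14; P is in period 3, group 15; Ca is in period 4, group 2; Br is in period 4, group 17; I is in period 5, group 17; Pb is in period 6, group 14.
Adding an electron releases more energy for atoms nearer the top right (short of the noble gases).
Here both period and group differ, so the two effects have to be weighed against each other.
Pb > Ca: the two effects oppose for this pair; the across-period effect wins (35 vs 2 kJ/mol).
P > Pb: both effects reinforce here, so P is clearly the higher of the two.
Si > P: this pair runs against the simple trend — see the exception note.
I > Si: the two effects oppose for this pair; the across-period effect wins (295 vs 134 kJ/mol).
Br > I: Br sits above I in group 17, so the down-group effect alone puts Br higher.
Note the exception: Si has a higher electron affinity than P, contrary to the simple trend — adding an electron to P's half-filled 3p³ is unfavourable, so Si (3p²) has the more exothermic EA.
For reference (kJ/mol): Si 134, P 72, Ca 2, Br 325, I 295, Pb 35.
So from highest to lowest: Br > I > Si > P > Pb > Ca.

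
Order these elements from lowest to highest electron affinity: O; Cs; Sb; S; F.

O is in period 2, group 16; F is in period 2, group 17; S is in period 3, group 16; Sb is in period 5, group 15; Cs is in period 6, group 1.
Electron affinity generally becomes more exothermic across a period toward the halogens and less exothermic down a group.
These span different periods and groups, so the two trends combine.
Sb > Cs: both effects reinforce here, so Sb is clearly the higher of the two.
O > Sb: both effects reinforce here, so O is clearly the higher of the two.
S > O: this pair runs against the simple trend — see the exception note.
F > S: relative to S, both the across-period and down-group shifts push F's electron affinity up.
Note the exception: S has a higher electron affinity than O, contrary to the simple trend — the compact 2p subshell of O repels the added electron more than S's larger 3p does.
Approximate values (kJ/mol): O 141, F 328, S 200, Sb 103, Cs 46.
So from lowest to highest: Cs < Sb < O < S < F.

Cs < Sb < O < S < F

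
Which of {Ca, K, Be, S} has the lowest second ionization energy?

Ca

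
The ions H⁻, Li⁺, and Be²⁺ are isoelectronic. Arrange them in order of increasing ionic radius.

Be²⁺ < Li⁺ < H⁻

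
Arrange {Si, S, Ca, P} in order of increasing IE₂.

Ca < Si < P < S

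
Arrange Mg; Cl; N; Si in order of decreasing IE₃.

Consider each +2 ion: Mg²⁺ is the bare [Ne] core; Cl²⁺ still has 5 valence electrons; N²⁺ still has 3 valence electrons; Si²⁺ still has 2 valence electrons.
Breaking into a closed-shell core is much more expensive than removing a leftover valence electron — Mg has the largest IE_3 here.
Valence configurations: Cl²⁺ [Ne]3s²3p³, N²⁺ [He]2s²2p¹, Si²⁺ [Ne]3s².
Tabulated IE_3 (kJ/mol): Mg 7733, Cl 3822, N 4578, Si 3232.
So the third ionization energies run Si < Cl < N < Mg.

Mg > N > Cl > Si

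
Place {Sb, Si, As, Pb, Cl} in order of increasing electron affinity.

Si is in period 3, group 14; Cl is in period 3, group 17; As is in period 4, group 15; Sb is in period 5, group 15; Pb is in period 6, group 14.
Adding an electron releases more energy for atoms nearer the top right (short of the noble gases).
Here both period and group differ, so the two effects have to be weighed against each other.
As > Pb: both effects reinforce here, so As is clearly the higher of the two.
Sb > As: this pair runs against the simple trend — see the exception note.
Si > Sb: the two effects oppose for this pair; the down-group effect wins (134 vs 103 kJ/mol).
Cl > Si: Cl lies to the right of Si in period 3, so the across-period effect alone puts Cl higher.
Note the exception: Sb has a higher electron affinity than As, contrary to the simple trend — both are half-filled np³, but the pairing/repulsion penalty for the added electron shrinks as the p orbitals become larger and more diffuse down the group, and for Sb that outweighs the weaker nuclear attraction.
For reference (kJ/mol): Si 134, Cl 349, As 78, Sb 103, Pb 35.
So from lowest to highest: Pb < As < Sb < Si < Cl.

Pb, As, Sb, Si, Cl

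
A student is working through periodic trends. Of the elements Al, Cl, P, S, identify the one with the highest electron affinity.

Al is in period 3, group 13; P is in period 3, group 15; S is in period 3, group 16; Cl is in period 3, group 17.
EA tends to increase across a period and decrease down a group, though the pattern is less regular than for IE or radius.
All lie in period 3, so electron affinity increases left to right.
The highest electron affinity among these belongs to Cl.

Cl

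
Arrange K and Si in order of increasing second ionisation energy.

Si < K

IE_2 is the cost of taking one more electron from the +1 cation: K⁺ is the bare [Ar] core; Si⁺ still has 3 valence electrons.
Breaking into a closed-shell core is much more expensive than removing a leftover valence electron — K has the largest IE_2 here.
Tabulated IE_2 (kJ/mol): K 3052, Si 1577.
Hence IE_2: Si < K.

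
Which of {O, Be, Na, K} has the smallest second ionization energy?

Be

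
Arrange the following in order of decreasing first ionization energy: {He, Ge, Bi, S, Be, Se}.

He > S > Se > Be > Ge > Bi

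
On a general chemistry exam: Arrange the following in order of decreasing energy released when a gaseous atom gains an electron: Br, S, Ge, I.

Br, I, S, Ge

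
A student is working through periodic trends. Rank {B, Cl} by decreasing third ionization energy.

Consider each +2 ion: B²⁺ still has 1 valence electron; Cl²⁺ still has 5 valence electrons.
All are still removing valence electrons, so compare the +2 ions as you would atoms: IE_3 generally rises across a period (higher Z_eff) and falls down a group (larger shell), subject to the usual subshell exceptions.
Valence configurations: B²⁺ [He]2s¹, Cl²⁺ [Ne]3s²3p³.
The numbers (kJ/mol): B 3660, Cl 3822.
Overall IE_3 order: B < Cl.

Cl > B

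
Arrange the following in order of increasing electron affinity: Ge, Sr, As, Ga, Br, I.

Electron affinity generally becomes more exothermic across a period toward the halogens and less exothermic down a group.
Neither a single period nor a single group — weigh both effects.
Ga > Sr: both effects reinforce here, so Ga is clearly the higher of the two.
As > Ga: As lies to the right of Ga in period 4, so the across-period effect alone puts As higher.
Ge > As: this pair runs against the simple trend — see the exception note.
I > Ge: the two effects oppose for this pair; the across-period effect wins (295 vs 119 kJ/mol).
Br > I: Br sits above I in group 17, so the down-group effect alone puts Br higher.
Note the exception: Ge has a higher electron affinity than As, contrary to the simple trend — adding an electron to As's half-filled 4p³ is unfavourable, so Ge (4p²) has the more exothermic EA.
For reference (kJ/mol): Ga 29, Ge 119, As 78, Br 325, Sr 5, I 295.
So from lowest to highest: Sr < Ga < As < Ge < I < Br.

Sr < Ga < As < Ge < I < Br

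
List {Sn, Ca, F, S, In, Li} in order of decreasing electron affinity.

F > S > Sn > Li > In > Ca

Li is in period 2, group 1; F is in period 2, group 17; S is in period 3, group 16; Ca is in period 4, group 2; In is in period 5, group 13; Sn is in period 5, group 14.
Atoms with high Z_eff and room in the valence shell (especially the halogens) have the most exothermic electron affinities.
Here both period and group differ, so the two effects have to be weighed against each other.
In > Ca: period and group pull opposite ways; the across-period shift dominates (29 vs 2 kJ/mol).
Li > In: the two effects oppose for this pair; the down-group effect wins (60 vs 29 kJ/mol).
Sn > Li: period and group pull opposite ways; the across-period shift dominates (107 vs 60 kJ/mol).
S > Sn: relative to Sn, both the across-period and down-group shifts push S's electron affinity up.
F > S: relative to S, both the across-period and down-group shifts push F's electron affinity up.
For reference (kJ/mol): Li 60, F 328, S 200, Ca 2, In 29, Sn 107.
So from highest to lowest: F > S > Sn > Li > In > Ca.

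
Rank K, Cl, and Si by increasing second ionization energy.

Si < Cl < K

The second ionization energy removes an electron from the +1 ion. For each element: K⁺ is the bare [Ar] core; Cl⁺ still has 6 valence electrons; Si⁺ still has 3 valence electrons.
Core electrons are held far more tightly than valence electrons, so K tops the IE_2 order.
Valence configurations: Cl⁺ [Ne]3s²3p⁴, Si⁺ [Ne]3s²3p¹.
Tabulated IE_2 (kJ/mol): K 3052, Cl 2298, Si 1577.
Hence IE_2: Si < Cl < K.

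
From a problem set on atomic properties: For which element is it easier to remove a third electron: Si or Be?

Si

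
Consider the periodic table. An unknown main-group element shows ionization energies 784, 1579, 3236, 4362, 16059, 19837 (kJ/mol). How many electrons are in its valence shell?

Look for the largest jump between consecutive ionization energies: IE5/IE4 ≈ 3.7, far larger than any earlier ratio.
That jump marks the point where a core electron is being removed. So the atom has 4 valence electrons.

4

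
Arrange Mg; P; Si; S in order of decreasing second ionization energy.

Consider each +1 ion: Mg⁺ still has 1 valence electron; P⁺ still has 4 valence electrons; Si⁺ still has 3 valence electrons; S⁺ still has 5 valence electrons.
All are still removing valence electrons, so compare the +1 ions as you would atoms: IE_2 generally rises across a period (higher Z_eff) and falls down a group (larger shell), subject to the usual subshell exceptions.
Valence configurations: Mg⁺ [Ne]3s¹, P⁺ [Ne]3s²3p², Si⁺ [Ne]3s²3p¹, S⁺ [Ne]3s²3p³.
Approximate IE_2 values (kJ/mol): Mg 1451, P 1907, Si 1577, S 2252.
So the second ionization energies run Mg < Si < P < S.

S > P > Si > Mg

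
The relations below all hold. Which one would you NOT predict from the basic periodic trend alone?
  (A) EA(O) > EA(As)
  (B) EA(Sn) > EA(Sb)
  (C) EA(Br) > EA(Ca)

(B)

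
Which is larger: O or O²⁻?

Forming O²⁻ adds 2 electrons to O. More electron–electron repulsion in the same shell, with unchanged nuclear charge, lets the cloud expand.
An anion is larger than its parent atom: O²⁻ > O.

O²⁻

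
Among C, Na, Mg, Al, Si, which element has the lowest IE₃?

Al

IE_3 is the cost of taking one more electron from the +2 cation: C²⁺ still has 2 valence electrons; Na²⁺ is already 1 electron into the core; Mg²⁺ is the bare [Ne] core; Al²⁺ still has 1 valence electron; Si²⁺ still has 2 valence electrons.
Core electrons are held far more tightly than valence electrons, so Na and Mg top the IE_3 order.
Valence configurations: C²⁺ [He]2s², Al²⁺ [Ne]3s¹, Si²⁺ [Ne]3s².
Tabulated IE_3 (kJ/mol): C 4620, Na 6910, Mg 7733, Al 2745, Si 3232.
So the third ionization energies run Al < Si < C < Na < Mg.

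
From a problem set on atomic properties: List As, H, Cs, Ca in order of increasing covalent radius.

H, As, Ca, Cs

Across a period the added protons contract the valence shell; down a group each new principal shell makes the atom larger.
These span different periods and groups, so the two trends combine.
As > H: period and group pull opposite ways; the down-group shift dominates (121 vs 32 pm).
Ca > As: Ca lies to the left of As in period 4, so the across-period effect alone puts Ca larger.
Cs > Ca: both effects reinforce here, so Cs is clearly the larger of the two.
For reference (pm): H 32, Ca 171, As 121, Cs 232.
So from smallest to largest: H < As < Ca < Cs.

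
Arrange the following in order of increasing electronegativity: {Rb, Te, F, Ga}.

Rb, Ga, Te, F

F is in period 2, group 17; Ga is in period 4, group 13; Rb is in period 5, group 1; Te is in period 5, group 16.
EN rises left→right (higher Z_eff, smaller atoms) and falls top→bottom (larger, more shielded atoms).
These span different periods and groups, so the two trends combine.
Ga > Rb: relative to Rb, both the across-period and down-group shifts push Ga's electronegativity up.
Te > Ga: the two effects oppose for this pair; the across-period effect wins (2.10 vs 1.81).
F > Te: relative to Te, both the across-period and down-group shifts push F's electronegativity up.
Approximate values (Pauling): F 3.98, Ga 1.81, Rb 0.82, Te 2.10.
So from lowest to highest: Rb < Ga < Te < F.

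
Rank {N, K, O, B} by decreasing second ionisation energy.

O > K > N > B

Consider each +1 ion: N⁺ still has 4 valence electrons; K⁺ is the bare [Ar] core; O⁺ still has 5 valence electrons; B⁺ still has 2 valence electrons.
Usually core removal costs more than valence removal, but here the competition is close: a tightly held n=2 valence electron can cost more to remove than an n=3 core electron, so the actual values have to decide it.
Valence configurations: N⁺ [He]2s²2p², O⁺ [He]2s²2p³, B⁺ [He]2s².
Tabulated IE_2 (kJ/mol): N 2856, K 3052, O 3388, B 2427.
Overall IE_2 order: B < N < K < O.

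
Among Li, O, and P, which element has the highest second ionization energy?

Li

IE_2 is the cost of taking one more electron from the +1 cation: Li⁺ is the bare [He] core; O⁺ still has 5 valence electrons; P⁺ still has 4 valence electrons.
Core electrons are held far more tightly than valence electrons, so Li tops the IE_2 order.
Valence configurations: O⁺ [He]2s²2p³, P⁺ [Ne]3s²3p².
The numbers (kJ/mol): Li 7298, O 3388, P 1907.
Putting it together, IE_2: P < O < Li.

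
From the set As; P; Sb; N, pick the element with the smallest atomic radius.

N

N is in period 2, group 15; P is in period 3, group 15; As is in period 4, group 15; Sb is in period 5, group 15.
Across a period the added protons contract the valence shell; down a group each new principal shell makes the atom larger.
All are in group 15, so atomic radius increases down the group.
The smallest atomic radius among these belongs to N.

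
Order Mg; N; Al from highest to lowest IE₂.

The second ionization energy removes an electron from the +1 ion. For each element: Mg⁺ still has 1 valence electron; N⁺ still has 4 valence electrons; Al⁺ still has 2 valence electrons.
All are still removing valence electrons, so compare the +1 ions as you would atoms: IE_2 generally rises across a period (higher Z_eff) and falls down a group (larger shell), subject to the usual subshell exceptions.
Valence configurations: Mg⁺ [Ne]3s¹, N⁺ [He]2s²2p², Al⁺ [Ne]3s².
Approximate IE_2 values (kJ/mol): Mg 1451, N 2856, Al 1817.
Overall IE_2 order: Mg < Al < N.

N > Al > Mg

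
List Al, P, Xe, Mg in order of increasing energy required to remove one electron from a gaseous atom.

Al, Mg, P, Xe

Mg is in period 3, group 2; Al is in period 3, group 13; P is in period 3, group 15; Xe is in period 5, group 18.
Across a period the outer electron is held more tightly (higher IE₁); down a group it sits in a higher shell, more shielded, and comes off more easily.
These span different periods and groups, so the two trends combine.
Mg > Al: this pair runs against the simple trend — see the exception note.
P > Mg: both are in period 3; the period trend gives P the larger value.
Xe > P: the two effects oppose for this pair; the across-period effect wins (1170 vs 1012 kJ/mol).
Note the exception: Mg has a higher first ionization energy than Al, contrary to the simple trend — Al's single 3p electron is easier to remove than one from Mg's filled 3s².
For reference (kJ/mol): Mg 738, Al 578, P 1012, Xe 1170.
So from lowest to highest: Al < Mg < P < Xe.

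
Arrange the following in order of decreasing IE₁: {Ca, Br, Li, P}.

IE₁ increases left→right with effective nuclear charge and decreases top→bottom as the valence shell moves farther out.
These span different periods and groups, so the two trends combine.
Ca > Li: the two effects oppose for this pair; the across-period effect wins (590 vs 520 kJ/mol).
P > Ca: both effects reinforce here, so P is clearly the higher of the two.
Br > P: the two effects oppose for this pair; the across-period effect wins (1140 vs 1012 kJ/mol).
Tabulated first ionization energy (kJ/mol): Li 520, P 1012, Ca 590, Br 1140.
So from highest to lowest: Br > P > Ca > Li.

Br > P > Ca > Li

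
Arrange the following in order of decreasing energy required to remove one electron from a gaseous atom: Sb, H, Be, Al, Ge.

H, Be, Sb, Ge, Al

H is in period 1, group 1; Be is in period 2, group 2; Al is in period 3, group 13; Ge is in period 4, group 14; Sb is in period 5, group 15.
Removing the outermost electron gets harder across a period and easier down a group.
These sit on a diagonal, where the across-period and down-group effects partly cancel.
Ge > Al: the two effects oppose for this pair; the across-period effect wins (762 vs 578 kJ/mol).
Sb > Ge: period and group pull opposite ways; the across-period shift dominates (831 vs 762 kJ/mol).
Be > Sb: the two effects oppose for this pair; the down-group effect wins (900 vs 831 kJ/mol).
H > Be: period and group pull opposite ways; the down-group shift dominates (1312 vs 900 kJ/mol).
Tabulated first ionization energy (kJ/mol): H 1312, Be 900, Al 578, Ge 762, Sb 831.
So from highest to lowest: H > Be > Sb > Ge > Al.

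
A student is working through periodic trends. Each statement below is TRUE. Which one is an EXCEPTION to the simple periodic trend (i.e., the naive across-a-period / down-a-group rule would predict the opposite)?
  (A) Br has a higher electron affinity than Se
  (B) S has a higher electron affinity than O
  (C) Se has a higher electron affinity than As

(B)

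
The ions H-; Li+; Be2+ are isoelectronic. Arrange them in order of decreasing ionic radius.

All of these have 2 electrons, so size is governed by nuclear charge alone: the more protons, the stronger the pull on the same electron cloud, and the smaller the ion.
Nuclear charges: Be2+ (Z=4), Li+ (Z=3), H- (Z=1).
Largest to smallest: H- > Li+ > Be2+.

H-, Li+, Be2+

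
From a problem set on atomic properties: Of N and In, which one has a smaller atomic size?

N is in period 2, group 15; In is in period 5, group 13.
Across a period the added protons contract the valence shell; down a group each new principal shell makes the atom larger.
These span different periods and groups, so the two trends combine.
In > N: relative to N, both the across-period and down-group shifts push In's atomic radius up.
Approximate values (pm): N 71, In 142.
So N has the smaller atomic size (N < In).

N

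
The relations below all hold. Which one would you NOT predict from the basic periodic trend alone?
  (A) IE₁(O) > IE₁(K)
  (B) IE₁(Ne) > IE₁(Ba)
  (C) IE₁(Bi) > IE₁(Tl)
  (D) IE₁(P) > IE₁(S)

(D)

The general trend: first ionization energy increases across a period and decreases down a group.
(A) O (period 2, group 16) vs K (period 4, group 1): the stated order agrees with the simple trend.
(B) Ne (period 2, group 18) vs Ba (period 6, group 2): the stated order agrees with the simple trend.
(C) Bi (period 6, group 15) vs Tl (period 6, group 13): the stated order agrees with the simple trend.
(D) P (period 3, group 15) vs S (period 3, group 16): the stated order contradicts the simple trend.
The exception is (D): S (3p⁴) ionizes more easily than half-filled P (3p³) because the paired 3p electron in S is pushed out by e⁻–e⁻ repulsion.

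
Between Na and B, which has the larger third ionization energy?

Na

Consider each +2 ion: Na²⁺ is already 1 electron into the core; B²⁺ still has 1 valence electron.
Core electrons are held far more tightly than valence electrons, so Na tops the IE_3 order.
Tabulated IE_3 (kJ/mol): Na 6910, B 3660.
Putting it together, IE_3: B < Na.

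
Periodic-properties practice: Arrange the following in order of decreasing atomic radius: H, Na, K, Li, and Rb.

Rb, K, Na, Li, H

H is in period 1, group 1; Li is in period 2, group 1; Na is in period 3, group 1; K is in period 4, group 1; Rb is in period 5, group 1.
Across a period the added protons contract the valence shell; down a group each new principal shell makes the atom larger.
All are in group 1, so atomic radius increases down the group.
So from largest to smallest: Rb > K > Na > Li > H.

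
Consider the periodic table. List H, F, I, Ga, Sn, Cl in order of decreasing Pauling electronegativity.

Electronegativity increases across a period and decreases down a group, tracking effective nuclear charge and atomic size.
These span different periods and groups, so the two trends combine.
Sn > Ga: the two effects oppose for this pair; the across-period effect wins (1.96 vs 1.81).
H > Sn: period and group pull opposite ways; the down-group shift dominates (2.20 vs 1.96).
I > H: period and group pull opposite ways; the across-period shift dominates (2.66 vs 2.20).
Cl > I: Cl sits above I in group 17, so the down-group effect alone puts Cl higher.
F > Cl: F sits above Cl in group 17, so the down-group effect alone puts F higher.
Tabulated electronegativity (Pauling): H 2.20, F 3.98, Cl 3.16, Ga 1.81, Sn 1.96, I 2.66.
So from highest to lowest: F > Cl > I > H > Sn > Ga.

F, Cl, I, H, Sn, Ga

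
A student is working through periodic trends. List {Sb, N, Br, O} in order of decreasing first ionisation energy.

N, O, Br, Sb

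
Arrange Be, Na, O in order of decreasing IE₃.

Be > Na > O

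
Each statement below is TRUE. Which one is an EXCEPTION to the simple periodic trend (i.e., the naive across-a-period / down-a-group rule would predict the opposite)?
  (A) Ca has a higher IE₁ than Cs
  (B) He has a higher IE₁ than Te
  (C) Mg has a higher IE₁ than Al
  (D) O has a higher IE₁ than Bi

The general trend: IE₁ increases across a period and decreases down a group.
(A) Ca (period 4, group 2) vs Cs (period 6, group 1): the stated order agrees with the simple trend.
(B) He (period 1, group 18) vs Te (period 5, group 16): the stated order agrees with the simple trend.
(C) Mg (period 3, group 2) vs Al (period 3, group 13): the stated order contradicts the simple trend.
(D) O (period 2, group 16) vs Bi (period 6, group 15): the stated order agrees with the simple trend.
The exception is (C): Al's single 3p electron is easier to remove than one from Mg's filled 3s².

(C)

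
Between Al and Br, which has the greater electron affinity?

Br

Atoms with high Z_eff and room in the valence shell (especially the halogens) have the most exothermic electron affinities.
Neither a single period nor a single group — weigh both effects.
Br > Al: period and group pull opposite ways; the across-period shift dominates (325 vs 42 kJ/mol).
Tabulated electron affinity (kJ/mol): Al 42, Br 325.
So Br has the greater electron affinity (Br > Al).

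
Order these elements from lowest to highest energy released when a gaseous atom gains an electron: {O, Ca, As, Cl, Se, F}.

O is in period 2, group 16; F is in period 2, group 17; Cl is in period 3, group 17; Ca is in period 4, group 2; As is in period 4, group 15; Se is in period 4, group 16.
EA tends to increase across a period and decrease down a group, though the pattern is less regular than for IE or radius.
Neither a single period nor a single group — weigh both effects.
As > Ca: As lies to the right of Ca in period 4, so the across-period effect alone puts As higher.
O > As: both effects reinforce here, so O is clearly the higher of the two.
Se > O: this pair runs against the simple trend — see the exception note.
F > Se: both effects reinforce here, so F is clearly the higher of the two.
Cl > F: this pair runs against the simple trend — see the exception note.
Note the exception: Se has a higher electron affinity than O, contrary to the simple trend — O's compact 2p subshell gives strong electron–electron repulsion on the added electron.
Note the exception: Cl has a higher electron affinity than F, contrary to the simple trend — F's small 2p subshell makes the incoming electron feel strong e⁻–e⁻ repulsion, so Cl actually releases more energy on gaining an electron.
Approximate values (kJ/mol): O 141, F 328, Cl 349, Ca 2, As 78, Se 195.
So from lowest to highest: Ca < As < O < Se < F < Cl.

Ca < As < O < Se < F < Cl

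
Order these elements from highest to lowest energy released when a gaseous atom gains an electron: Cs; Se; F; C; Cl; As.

EA tends to increase across a period and decrease down a group, though the pattern is less regular than for IE or radius.
These span different periods and groups, so the two trends combine.
As > Cs: both effects reinforce here, so As is clearly the higher of the two.
C > As: the two effects oppose for this pair; the down-group effect wins (122 vs 78 kJ/mol).
Se > C: period and group pull opposite ways; the across-period shift dominates (195 vs 122 kJ/mol).
F > Se: relative to Se, both the across-period and down-group shifts push F's electron affinity up.
Cl > F: this pair runs against the simple trend — see the exception note.
Note the exception: Cl has a higher electron affinity than F, contrary to the simple trend — F's small 2p subshell makes the incoming electron feel strong e⁻–e⁻ repulsion, so Cl actually releases more energy on gaining an electron.
Tabulated electron affinity (kJ/mol): C 122, F 328, Cl 349, As 78, Se 195, Cs 46.
So from highest to lowest: Cl > F > Se > C > As > Cs.

Cl, F, Se, C, As, Cs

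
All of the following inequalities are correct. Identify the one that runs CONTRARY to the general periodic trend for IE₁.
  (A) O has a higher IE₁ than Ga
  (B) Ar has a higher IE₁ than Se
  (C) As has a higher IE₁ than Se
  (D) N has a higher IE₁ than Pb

(C)

The general trend: IE₁ increases across a period and decreases down a group.
(A) O (period 2, group 16) vs Ga (period 4, group 13): the stated order agrees with the simple trend.
(B) Ar (period 3, group 18) vs Se (period 4, group 16): the stated order agrees with the simple trend.
(C) As (period 4, group 15) vs Se (period 4, group 16): the stated order contradicts the simple trend.
(D) N (period 2, group 15) vs Pb (period 6, group 14): the stated order agrees with the simple trend.
The exception is (C): Se (4p⁴) ionizes more easily than half-filled As (4p³).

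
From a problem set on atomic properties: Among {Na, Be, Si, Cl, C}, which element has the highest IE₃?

Be

Consider each +2 ion: Na²⁺ is already 1 electron into the core; Be²⁺ is the bare [He] core; Si²⁺ still has 2 valence electrons; Cl²⁺ still has 5 valence electrons; C²⁺ still has 2 valence electrons.
Breaking into a closed-shell core is much more expensive than removing a leftover valence electron — Na and Be have the largest IE_3 here.
Valence configurations: Si²⁺ [Ne]3s², Cl²⁺ [Ne]3s²3p³, C²⁺ [He]2s².
The numbers (kJ/mol): Na 6910, Be 14849, Si 3232, Cl 3822, C 4620.
Hence IE_3: Si < Cl < C < Na < Be.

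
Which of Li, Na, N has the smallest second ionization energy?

N

IE_2 is the cost of taking one more electron from the +1 cation: Li⁺ is the bare [He] core; Na⁺ is the bare [Ne] core; N⁺ still has 4 valence electrons.
Breaking into a closed-shell core is much more expensive than removing a leftover valence electron — Na and Li have the largest IE_2 here.
Tabulated IE_2 (kJ/mol): Li 7298, Na 4562, N 2856.
Hence IE_2: N < Na < Li.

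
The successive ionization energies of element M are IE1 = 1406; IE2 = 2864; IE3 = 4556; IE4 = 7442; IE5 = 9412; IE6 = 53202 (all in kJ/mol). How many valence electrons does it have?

5

Look for the largest jump between consecutive ionization energies: IE6/IE5 ≈ 5.7, far larger than any earlier ratio.
That jump marks the point where a core electron is being removed. So the atom has 5 valence electrons.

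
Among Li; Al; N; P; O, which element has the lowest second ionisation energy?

IE_2 is the cost of taking one more electron from the +1 cation: Li⁺ is the bare [He] core; Al⁺ still has 2 valence electrons; N⁺ still has 4 valence electrons; P⁺ still has 4 valence electrons; O⁺ still has 5 valence electrons.
Pulling an electron out of a noble-gas core costs far more than removing a remaining valence electron, so Li sits at the high end of IE_2.
Valence configurations: Al⁺ [Ne]3s², N⁺ [He]2s²2p², P⁺ [Ne]3s²3p², O⁺ [He]2s²2p³.
Approximate IE_2 values (kJ/mol): Li 7298, Al 1817, N 2856, P 1907, O 3388.
Overall IE_2 order: Al < P < N < O < Li.

Al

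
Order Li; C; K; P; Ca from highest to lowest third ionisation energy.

Li > Ca > C > K > P

Consider each +2 ion: Li²⁺ is already 1 electron into the core; C²⁺ still has 2 valence electrons; K²⁺ is already 1 electron into the core; P²⁺ still has 3 valence electrons; Ca²⁺ is the bare [Ar] core.
Usually core removal costs more than valence removal, but here the competition is close: a tightly held n=2 valence electron can cost more to remove than an n=3 core electron, so the actual values have to decide it.
Valence configurations: C²⁺ [He]2s², P²⁺ [Ne]3s²3p¹.
Tabulated IE_3 (kJ/mol): Li 11815, C 4620, K 4420, P 2914, Ca 4912.
Hence IE_3: P < K < C < Ca < Li.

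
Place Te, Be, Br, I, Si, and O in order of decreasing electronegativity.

Electronegativity increases across a period and decreases down a group, tracking effective nuclear charge and atomic size.
Here both period and group differ, so the two effects have to be weighed against each other.
Si > Be: the two effects oppose for this pair; the across-period effect wins (1.90 vs 1.57).
Te > Si: period and group pull opposite ways; the across-period shift dominates (2.10 vs 1.90).
I > Te: I lies to the right of Te in period 5, so the across-period effect alone puts I higher.
Br > I: they share group 17; the group trend gives Br the larger value.
O > Br: period and group pull opposite ways; the down-group shift dominates (3.44 vs 2.96).
Approximate values (Pauling): Be 1.57, O 3.44, Si 1.90, Br 2.96, Te 2.10, I 2.66.
So from highest to lowest: O > Br > I > Te > Si > Be.

O > Br > I > Te > Si > Be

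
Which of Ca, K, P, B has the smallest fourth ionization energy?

After 3 electrons have been removed, what remains? Ca³⁺ is already 1 electron into the core; K³⁺ is already 2 electrons into the core; P³⁺ still has 2 valence electrons; B³⁺ is the bare [He] core.
Core electrons are held far more tightly than valence electrons, so K, Ca and B top the IE_4 order.
Tabulated IE_4 (kJ/mol): Ca 6491, K 5877, P 4964, B 25026.
So the fourth ionization energies run P < K < Ca < B.

P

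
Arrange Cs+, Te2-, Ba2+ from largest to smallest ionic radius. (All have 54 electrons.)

All of these have 54 electrons, so size is governed by nuclear charge alone: the more protons, the stronger the pull on the same electron cloud, and the smaller the ion.
Nuclear charges: Ba2+ (Z=56), Cs+ (Z=55), Te2- (Z=52).
Largest to smallest: Te2- > Cs+ > Ba2+.

Te2- > Cs+ > Ba2+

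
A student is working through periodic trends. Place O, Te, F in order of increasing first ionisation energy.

Removing the outermost electron gets harder across a period and easier down a group.
Here both period and group differ, so the two effects have to be weighed against each other.
O > Te: O sits above Te in group 16, so the down-group effect alone puts O higher.
F > O: F lies to the right of O in period 2, so the across-period effect alone puts F higher.
Tabulated first ionization energy (kJ/mol): O 1314, F 1681, Te 869.
So from lowest to highest: Te < O < F.

Te < O < F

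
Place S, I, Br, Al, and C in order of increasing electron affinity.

Al < C < S < I < Br

C is in period 2, group 14; Al is in period 3, group 13; S is in period 3, group 16; Br is in period 4, group 17; I is in period 5, group 17.
Adding an electron releases more energy for atoms nearer the top right (short of the noble gases).
Here both period and group differ, so the two effects have to be weighed against each other.
C > Al: relative to Al, both the across-period and down-group shifts push C's electron affinity up.
S > C: the two effects oppose for this pair; the across-period effect wins (200 vs 122 kJ/mol).
I > S: period and group pull opposite ways; the across-period shift dominates (295 vs 200 kJ/mol).
Br > I: Br sits above I in group 17, so the down-group effect alone puts Br higher.
For reference (kJ/mol): C 122, Al 42, S 200, Br 325, I 295.
So from lowest to highest: Al < C < S < I < Br.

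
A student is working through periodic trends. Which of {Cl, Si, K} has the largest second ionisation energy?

The second ionization energy removes an electron from the +1 ion. For each element: Cl⁺ still has 6 valence electrons; Si⁺ still has 3 valence electrons; K⁺ is the bare [Ar] core.
Breaking into a closed-shell core is much more expensive than removing a leftover valence electron — K has the largest IE_2 here.
Valence configurations: Cl⁺ [Ne]3s²3p⁴, Si⁺ [Ne]3s²3p¹.
Approximate IE_2 values (kJ/mol): Cl 2298, Si 1577, K 3052.
Overall IE_2 order: Si < Cl < K.

K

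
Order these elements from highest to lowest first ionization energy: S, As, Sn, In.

S > As > Sn > In

S is in period 3, group 16; As is in period 4, group 15; In is in period 5, group 13; Sn is in period 5, group 14.
IE₁ increases left→right with effective nuclear charge and decreases top→bottom as the valence shell moves farther out.
Neither a single period nor a single group — weigh both effects.
Sn > In: Sn lies to the right of In in period 5, so the across-period effect alone puts Sn higher.
As > Sn: relative to Sn, both the across-period and down-group shifts push As's first ionization energy up.
S > As: relative to As, both the across-period and down-group shifts push S's first ionization energy up.
Tabulated first ionization energy (kJ/mol): S 1000, As 947, In 558, Sn 709.
So from highest to lowest: S > As > Sn > In.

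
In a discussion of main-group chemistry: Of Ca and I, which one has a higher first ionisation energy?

I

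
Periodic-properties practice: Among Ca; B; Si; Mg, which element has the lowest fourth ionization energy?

Si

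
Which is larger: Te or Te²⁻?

Te²⁻

Forming Te²⁻ adds 2 electrons to Te. More electron–electron repulsion in the same shell, with unchanged nuclear charge, lets the cloud expand.
An anion is larger than its parent atom: Te²⁻ > Te.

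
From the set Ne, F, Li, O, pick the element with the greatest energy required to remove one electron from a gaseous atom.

Ne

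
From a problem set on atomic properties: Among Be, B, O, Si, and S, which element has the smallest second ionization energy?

The second ionization energy removes an electron from the +1 ion. For each element: Be⁺ still has 1 valence electron; B⁺ still has 2 valence electrons; O⁺ still has 5 valence electrons; Si⁺ still has 3 valence electrons; S⁺ still has 5 valence electrons.
All are still removing valence electrons, so compare the +1 ions as you would atoms: IE_2 generally rises across a period (higher Z_eff) and falls down a group (larger shell), subject to the usual subshell exceptions.
Valence configurations: Be⁺ [He]2s¹, B⁺ [He]2s², O⁺ [He]2s²2p³, Si⁺ [Ne]3s²3p¹, S⁺ [Ne]3s²3p³.
Tabulated IE_2 (kJ/mol): Be 1757, B 2427, O 3388, Si 1577, S 2252.
Hence IE_2: Si < Be < S < B < O.

Si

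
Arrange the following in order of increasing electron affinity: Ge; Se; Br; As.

As < Ge < Se < Br

Ge is in period 4, group 14; As is in period 4, group 15; Se is in period 4, group 16; Br is in period 4, group 17.
Electron affinity generally becomes more exothermic across a period toward the halogens and less exothermic down a group.
All lie in period 4; the across-period trend (electron affinity increases left to right) applies, with the exception below.
Note the exception: Ge has a higher electron affinity than As, contrary to the simple trend — adding an electron to As's half-filled 4p³ is unfavourable, so Ge (4p²) has the more exothermic EA.
For reference (kJ/mol): Ge 119, As 78, Se 195, Br 325.
So from lowest to highest: As < Ge < Se < Br.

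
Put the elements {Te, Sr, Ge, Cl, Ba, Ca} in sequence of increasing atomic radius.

Cl is in period 3, group 17; Ca is in period 4, group 2; Ge is in period 4, group 14; Sr is in period 5, group 2; Te is in period 5, group 16; Ba is in period 6, group 2.
Radius decreases left→right (rising Z_eff, same n) and increases top→bottom (higher n).
Neither a single period nor a single group — weigh both effects.
Ge > Cl: relative to Cl, both the across-period and down-group shifts push Ge's atomic radius up.
Te > Ge: period and group pull opposite ways; the down-group shift dominates (136 vs 121 pm).
Ca > Te: the two effects oppose for this pair; the across-period effect wins (171 vs 136 pm).
Sr > Ca: Sr sits below Ca in group 2, so the down-group effect alone puts Sr larger.
Ba > Sr: Ba sits below Sr in group 2, so the down-group effect alone puts Ba larger.
Tabulated atomic radius (pm): Cl 99, Ca 171, Ge 121, Sr 185, Te 136, Ba 196.
So from smallest to largest: Cl < Ge < Te < Ca < Sr < Ba.

Cl < Ge < Te < Ca < Sr < Ba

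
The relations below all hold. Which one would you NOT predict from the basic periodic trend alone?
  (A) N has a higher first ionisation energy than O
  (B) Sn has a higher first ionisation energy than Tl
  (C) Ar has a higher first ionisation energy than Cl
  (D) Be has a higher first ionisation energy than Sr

The general trend: first ionisation energy increases across a period and decreases down a group.
(A) N (period 2, group 15) vs O (period 2, group 16): the stated order contradicts the simple trend.
(B) Sn (period 5, group 14) vs Tl (period 6, group 13): the stated order agrees with the simple trend.
(C) Ar (period 3, group 18) vs Cl (period 3, group 17): the stated order agrees with the simple trend.
(D) Be (period 2, group 2) vs Sr (period 5, group 2): the stated order agrees with the simple trend.
The exception is (A): pairing an electron in O's 2p⁴ costs repulsion energy, so O ionizes more easily than half-filled N (2p³).

(A)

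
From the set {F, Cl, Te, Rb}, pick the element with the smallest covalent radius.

F

F is in period 2, group 17; Cl is in period 3, group 17; Rb is in period 5, group 1; Te is in period 5, group 16.
Moving right in a period, electrons are added to the same shell under a stronger nuclear pull, so atoms get smaller; moving down, a new shell is opened and atoms get larger.
Neither a single period nor a single group — weigh both effects.
Cl > F: Cl sits below F in group 17, so the down-group effect alone puts Cl larger.
Te > Cl: both effects reinforce here, so Te is clearly the larger of the two.
Rb > Te: Rb lies to the left of Te in period 5, so the across-period effect alone puts Rb larger.
Approximate values (pm): F 64, Cl 99, Rb 210, Te 136.
The smallest covalent radius among these belongs to F.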